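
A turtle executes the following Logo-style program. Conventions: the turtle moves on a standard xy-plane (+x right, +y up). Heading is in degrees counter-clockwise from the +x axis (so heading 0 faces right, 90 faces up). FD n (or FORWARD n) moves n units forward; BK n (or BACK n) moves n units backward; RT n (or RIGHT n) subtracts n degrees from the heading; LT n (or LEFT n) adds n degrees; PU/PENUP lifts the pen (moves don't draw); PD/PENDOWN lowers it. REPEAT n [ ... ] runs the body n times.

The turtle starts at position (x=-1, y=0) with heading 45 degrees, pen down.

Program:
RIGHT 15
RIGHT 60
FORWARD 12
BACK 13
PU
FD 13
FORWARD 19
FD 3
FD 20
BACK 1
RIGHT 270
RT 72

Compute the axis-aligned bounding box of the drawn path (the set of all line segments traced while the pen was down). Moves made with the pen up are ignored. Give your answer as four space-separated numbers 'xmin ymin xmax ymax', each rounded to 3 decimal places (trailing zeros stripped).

Executing turtle program step by step:
Start: pos=(-1,0), heading=45, pen down
RT 15: heading 45 -> 30
RT 60: heading 30 -> 330
FD 12: (-1,0) -> (9.392,-6) [heading=330, draw]
BK 13: (9.392,-6) -> (-1.866,0.5) [heading=330, draw]
PU: pen up
FD 13: (-1.866,0.5) -> (9.392,-6) [heading=330, move]
FD 19: (9.392,-6) -> (25.847,-15.5) [heading=330, move]
FD 3: (25.847,-15.5) -> (28.445,-17) [heading=330, move]
FD 20: (28.445,-17) -> (45.765,-27) [heading=330, move]
BK 1: (45.765,-27) -> (44.899,-26.5) [heading=330, move]
RT 270: heading 330 -> 60
RT 72: heading 60 -> 348
Final: pos=(44.899,-26.5), heading=348, 2 segment(s) drawn

Segment endpoints: x in {-1.866, -1, 9.392}, y in {-6, 0, 0.5}
xmin=-1.866, ymin=-6, xmax=9.392, ymax=0.5

Answer: -1.866 -6 9.392 0.5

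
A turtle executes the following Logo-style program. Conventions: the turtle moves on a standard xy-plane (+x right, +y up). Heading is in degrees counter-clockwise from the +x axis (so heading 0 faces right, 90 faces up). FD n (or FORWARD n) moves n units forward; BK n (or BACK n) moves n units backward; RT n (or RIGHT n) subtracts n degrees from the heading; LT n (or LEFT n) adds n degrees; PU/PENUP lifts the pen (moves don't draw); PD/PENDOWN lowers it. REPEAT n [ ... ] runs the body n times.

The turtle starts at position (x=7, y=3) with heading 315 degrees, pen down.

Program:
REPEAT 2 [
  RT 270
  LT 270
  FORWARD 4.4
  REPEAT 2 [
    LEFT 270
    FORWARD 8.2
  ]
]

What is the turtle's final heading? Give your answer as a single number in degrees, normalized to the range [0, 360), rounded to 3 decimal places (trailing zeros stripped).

Executing turtle program step by step:
Start: pos=(7,3), heading=315, pen down
REPEAT 2 [
  -- iteration 1/2 --
  RT 270: heading 315 -> 45
  LT 270: heading 45 -> 315
  FD 4.4: (7,3) -> (10.111,-0.111) [heading=315, draw]
  REPEAT 2 [
    -- iteration 1/2 --
    LT 270: heading 315 -> 225
    FD 8.2: (10.111,-0.111) -> (4.313,-5.91) [heading=225, draw]
    -- iteration 2/2 --
    LT 270: heading 225 -> 135
    FD 8.2: (4.313,-5.91) -> (-1.485,-0.111) [heading=135, draw]
  ]
  -- iteration 2/2 --
  RT 270: heading 135 -> 225
  LT 270: heading 225 -> 135
  FD 4.4: (-1.485,-0.111) -> (-4.597,3) [heading=135, draw]
  REPEAT 2 [
    -- iteration 1/2 --
    LT 270: heading 135 -> 45
    FD 8.2: (-4.597,3) -> (1.202,8.798) [heading=45, draw]
    -- iteration 2/2 --
    LT 270: heading 45 -> 315
    FD 8.2: (1.202,8.798) -> (7,3) [heading=315, draw]
  ]
]
Final: pos=(7,3), heading=315, 6 segment(s) drawn

Answer: 315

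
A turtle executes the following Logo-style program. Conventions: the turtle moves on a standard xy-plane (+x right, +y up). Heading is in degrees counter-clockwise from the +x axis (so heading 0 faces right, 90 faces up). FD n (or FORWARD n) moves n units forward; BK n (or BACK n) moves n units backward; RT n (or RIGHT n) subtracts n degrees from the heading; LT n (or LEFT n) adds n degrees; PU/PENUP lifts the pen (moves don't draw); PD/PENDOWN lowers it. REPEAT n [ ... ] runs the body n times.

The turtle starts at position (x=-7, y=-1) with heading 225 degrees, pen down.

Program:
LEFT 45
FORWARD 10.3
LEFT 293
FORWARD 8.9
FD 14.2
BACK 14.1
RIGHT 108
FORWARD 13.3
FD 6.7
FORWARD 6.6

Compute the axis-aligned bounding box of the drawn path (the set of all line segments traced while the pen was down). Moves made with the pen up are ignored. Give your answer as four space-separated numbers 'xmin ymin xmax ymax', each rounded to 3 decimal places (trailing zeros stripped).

Executing turtle program step by step:
Start: pos=(-7,-1), heading=225, pen down
LT 45: heading 225 -> 270
FD 10.3: (-7,-1) -> (-7,-11.3) [heading=270, draw]
LT 293: heading 270 -> 203
FD 8.9: (-7,-11.3) -> (-15.192,-14.778) [heading=203, draw]
FD 14.2: (-15.192,-14.778) -> (-28.264,-20.326) [heading=203, draw]
BK 14.1: (-28.264,-20.326) -> (-15.285,-14.817) [heading=203, draw]
RT 108: heading 203 -> 95
FD 13.3: (-15.285,-14.817) -> (-16.444,-1.567) [heading=95, draw]
FD 6.7: (-16.444,-1.567) -> (-17.028,5.107) [heading=95, draw]
FD 6.6: (-17.028,5.107) -> (-17.603,11.682) [heading=95, draw]
Final: pos=(-17.603,11.682), heading=95, 7 segment(s) drawn

Segment endpoints: x in {-28.264, -17.603, -17.028, -16.444, -15.285, -15.192, -7, -7}, y in {-20.326, -14.817, -14.778, -11.3, -1.567, -1, 5.107, 11.682}
xmin=-28.264, ymin=-20.326, xmax=-7, ymax=11.682

Answer: -28.264 -20.326 -7 11.682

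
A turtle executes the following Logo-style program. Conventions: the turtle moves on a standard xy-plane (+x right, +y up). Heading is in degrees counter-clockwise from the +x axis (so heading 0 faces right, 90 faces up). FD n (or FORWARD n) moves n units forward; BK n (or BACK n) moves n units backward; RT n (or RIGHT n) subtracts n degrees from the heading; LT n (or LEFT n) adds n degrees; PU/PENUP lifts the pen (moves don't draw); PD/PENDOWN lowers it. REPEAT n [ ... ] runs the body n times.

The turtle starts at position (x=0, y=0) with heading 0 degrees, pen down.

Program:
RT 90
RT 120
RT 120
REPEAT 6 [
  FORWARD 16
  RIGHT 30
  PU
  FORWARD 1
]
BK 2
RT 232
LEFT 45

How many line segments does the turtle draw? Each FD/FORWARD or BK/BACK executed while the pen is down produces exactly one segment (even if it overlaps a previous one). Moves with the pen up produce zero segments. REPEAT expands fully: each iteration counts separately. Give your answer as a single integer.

Executing turtle program step by step:
Start: pos=(0,0), heading=0, pen down
RT 90: heading 0 -> 270
RT 120: heading 270 -> 150
RT 120: heading 150 -> 30
REPEAT 6 [
  -- iteration 1/6 --
  FD 16: (0,0) -> (13.856,8) [heading=30, draw]
  RT 30: heading 30 -> 0
  PU: pen up
  FD 1: (13.856,8) -> (14.856,8) [heading=0, move]
  -- iteration 2/6 --
  FD 16: (14.856,8) -> (30.856,8) [heading=0, move]
  RT 30: heading 0 -> 330
  PU: pen up
  FD 1: (30.856,8) -> (31.722,7.5) [heading=330, move]
  -- iteration 3/6 --
  FD 16: (31.722,7.5) -> (45.579,-0.5) [heading=330, move]
  RT 30: heading 330 -> 300
  PU: pen up
  FD 1: (45.579,-0.5) -> (46.079,-1.366) [heading=300, move]
  -- iteration 4/6 --
  FD 16: (46.079,-1.366) -> (54.079,-15.222) [heading=300, move]
  RT 30: heading 300 -> 270
  PU: pen up
  FD 1: (54.079,-15.222) -> (54.079,-16.222) [heading=270, move]
  -- iteration 5/6 --
  FD 16: (54.079,-16.222) -> (54.079,-32.222) [heading=270, move]
  RT 30: heading 270 -> 240
  PU: pen up
  FD 1: (54.079,-32.222) -> (53.579,-33.088) [heading=240, move]
  -- iteration 6/6 --
  FD 16: (53.579,-33.088) -> (45.579,-46.945) [heading=240, move]
  RT 30: heading 240 -> 210
  PU: pen up
  FD 1: (45.579,-46.945) -> (44.713,-47.445) [heading=210, move]
]
BK 2: (44.713,-47.445) -> (46.445,-46.445) [heading=210, move]
RT 232: heading 210 -> 338
LT 45: heading 338 -> 23
Final: pos=(46.445,-46.445), heading=23, 1 segment(s) drawn
Segments drawn: 1

Answer: 1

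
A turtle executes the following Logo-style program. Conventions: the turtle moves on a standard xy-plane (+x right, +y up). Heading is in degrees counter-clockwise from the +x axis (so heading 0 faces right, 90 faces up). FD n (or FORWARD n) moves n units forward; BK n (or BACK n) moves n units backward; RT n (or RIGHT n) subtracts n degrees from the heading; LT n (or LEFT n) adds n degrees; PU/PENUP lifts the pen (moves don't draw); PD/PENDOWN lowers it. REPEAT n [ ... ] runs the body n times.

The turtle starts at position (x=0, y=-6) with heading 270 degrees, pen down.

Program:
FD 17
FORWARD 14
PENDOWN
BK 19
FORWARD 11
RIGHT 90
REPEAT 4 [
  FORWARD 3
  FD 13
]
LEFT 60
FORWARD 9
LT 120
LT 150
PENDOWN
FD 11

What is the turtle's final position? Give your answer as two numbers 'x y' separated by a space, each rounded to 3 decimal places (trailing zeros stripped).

Answer: -78.026 -31.294

Derivation:
Executing turtle program step by step:
Start: pos=(0,-6), heading=270, pen down
FD 17: (0,-6) -> (0,-23) [heading=270, draw]
FD 14: (0,-23) -> (0,-37) [heading=270, draw]
PD: pen down
BK 19: (0,-37) -> (0,-18) [heading=270, draw]
FD 11: (0,-18) -> (0,-29) [heading=270, draw]
RT 90: heading 270 -> 180
REPEAT 4 [
  -- iteration 1/4 --
  FD 3: (0,-29) -> (-3,-29) [heading=180, draw]
  FD 13: (-3,-29) -> (-16,-29) [heading=180, draw]
  -- iteration 2/4 --
  FD 3: (-16,-29) -> (-19,-29) [heading=180, draw]
  FD 13: (-19,-29) -> (-32,-29) [heading=180, draw]
  -- iteration 3/4 --
  FD 3: (-32,-29) -> (-35,-29) [heading=180, draw]
  FD 13: (-35,-29) -> (-48,-29) [heading=180, draw]
  -- iteration 4/4 --
  FD 3: (-48,-29) -> (-51,-29) [heading=180, draw]
  FD 13: (-51,-29) -> (-64,-29) [heading=180, draw]
]
LT 60: heading 180 -> 240
FD 9: (-64,-29) -> (-68.5,-36.794) [heading=240, draw]
LT 120: heading 240 -> 0
LT 150: heading 0 -> 150
PD: pen down
FD 11: (-68.5,-36.794) -> (-78.026,-31.294) [heading=150, draw]
Final: pos=(-78.026,-31.294), heading=150, 14 segment(s) drawn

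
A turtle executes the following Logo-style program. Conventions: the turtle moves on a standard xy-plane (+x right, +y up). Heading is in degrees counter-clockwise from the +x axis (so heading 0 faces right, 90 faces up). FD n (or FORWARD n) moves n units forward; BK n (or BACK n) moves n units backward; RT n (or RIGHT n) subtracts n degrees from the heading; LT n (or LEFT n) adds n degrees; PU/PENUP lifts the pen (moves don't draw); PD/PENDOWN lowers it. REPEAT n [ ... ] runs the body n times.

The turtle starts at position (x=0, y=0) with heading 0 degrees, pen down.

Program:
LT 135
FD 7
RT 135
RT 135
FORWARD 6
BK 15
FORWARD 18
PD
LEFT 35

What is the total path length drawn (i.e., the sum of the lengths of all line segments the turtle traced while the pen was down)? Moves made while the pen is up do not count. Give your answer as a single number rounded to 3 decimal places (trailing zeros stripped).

Executing turtle program step by step:
Start: pos=(0,0), heading=0, pen down
LT 135: heading 0 -> 135
FD 7: (0,0) -> (-4.95,4.95) [heading=135, draw]
RT 135: heading 135 -> 0
RT 135: heading 0 -> 225
FD 6: (-4.95,4.95) -> (-9.192,0.707) [heading=225, draw]
BK 15: (-9.192,0.707) -> (1.414,11.314) [heading=225, draw]
FD 18: (1.414,11.314) -> (-11.314,-1.414) [heading=225, draw]
PD: pen down
LT 35: heading 225 -> 260
Final: pos=(-11.314,-1.414), heading=260, 4 segment(s) drawn

Segment lengths:
  seg 1: (0,0) -> (-4.95,4.95), length = 7
  seg 2: (-4.95,4.95) -> (-9.192,0.707), length = 6
  seg 3: (-9.192,0.707) -> (1.414,11.314), length = 15
  seg 4: (1.414,11.314) -> (-11.314,-1.414), length = 18
Total = 46

Answer: 46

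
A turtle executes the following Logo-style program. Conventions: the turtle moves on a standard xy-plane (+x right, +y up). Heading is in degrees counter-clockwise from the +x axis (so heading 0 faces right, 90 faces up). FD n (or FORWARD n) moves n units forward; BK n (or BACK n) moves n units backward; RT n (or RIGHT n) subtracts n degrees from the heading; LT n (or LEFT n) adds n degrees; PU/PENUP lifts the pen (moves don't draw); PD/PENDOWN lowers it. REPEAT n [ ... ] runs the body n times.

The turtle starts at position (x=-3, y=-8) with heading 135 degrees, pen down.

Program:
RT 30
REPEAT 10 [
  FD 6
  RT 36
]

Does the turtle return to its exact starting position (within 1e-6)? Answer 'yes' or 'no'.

Answer: yes

Derivation:
Executing turtle program step by step:
Start: pos=(-3,-8), heading=135, pen down
RT 30: heading 135 -> 105
REPEAT 10 [
  -- iteration 1/10 --
  FD 6: (-3,-8) -> (-4.553,-2.204) [heading=105, draw]
  RT 36: heading 105 -> 69
  -- iteration 2/10 --
  FD 6: (-4.553,-2.204) -> (-2.403,3.397) [heading=69, draw]
  RT 36: heading 69 -> 33
  -- iteration 3/10 --
  FD 6: (-2.403,3.397) -> (2.629,6.665) [heading=33, draw]
  RT 36: heading 33 -> 357
  -- iteration 4/10 --
  FD 6: (2.629,6.665) -> (8.621,6.351) [heading=357, draw]
  RT 36: heading 357 -> 321
  -- iteration 5/10 --
  FD 6: (8.621,6.351) -> (13.284,2.575) [heading=321, draw]
  RT 36: heading 321 -> 285
  -- iteration 6/10 --
  FD 6: (13.284,2.575) -> (14.837,-3.221) [heading=285, draw]
  RT 36: heading 285 -> 249
  -- iteration 7/10 --
  FD 6: (14.837,-3.221) -> (12.687,-8.822) [heading=249, draw]
  RT 36: heading 249 -> 213
  -- iteration 8/10 --
  FD 6: (12.687,-8.822) -> (7.655,-12.09) [heading=213, draw]
  RT 36: heading 213 -> 177
  -- iteration 9/10 --
  FD 6: (7.655,-12.09) -> (1.663,-11.776) [heading=177, draw]
  RT 36: heading 177 -> 141
  -- iteration 10/10 --
  FD 6: (1.663,-11.776) -> (-3,-8) [heading=141, draw]
  RT 36: heading 141 -> 105
]
Final: pos=(-3,-8), heading=105, 10 segment(s) drawn

Start position: (-3, -8)
Final position: (-3, -8)
Distance = 0; < 1e-6 -> CLOSED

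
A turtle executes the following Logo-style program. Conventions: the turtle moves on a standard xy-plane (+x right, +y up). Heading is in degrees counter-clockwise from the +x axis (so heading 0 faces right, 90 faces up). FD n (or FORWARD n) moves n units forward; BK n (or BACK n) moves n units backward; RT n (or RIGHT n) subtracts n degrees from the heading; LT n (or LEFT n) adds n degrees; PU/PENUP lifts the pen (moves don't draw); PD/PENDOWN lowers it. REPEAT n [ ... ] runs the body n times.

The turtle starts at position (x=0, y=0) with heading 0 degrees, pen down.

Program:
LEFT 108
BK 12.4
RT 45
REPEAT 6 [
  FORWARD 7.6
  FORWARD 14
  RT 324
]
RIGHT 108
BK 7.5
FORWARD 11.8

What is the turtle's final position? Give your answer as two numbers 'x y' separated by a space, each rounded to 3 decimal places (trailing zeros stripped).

Answer: -59.648 19.06

Derivation:
Executing turtle program step by step:
Start: pos=(0,0), heading=0, pen down
LT 108: heading 0 -> 108
BK 12.4: (0,0) -> (3.832,-11.793) [heading=108, draw]
RT 45: heading 108 -> 63
REPEAT 6 [
  -- iteration 1/6 --
  FD 7.6: (3.832,-11.793) -> (7.282,-5.021) [heading=63, draw]
  FD 14: (7.282,-5.021) -> (13.638,7.453) [heading=63, draw]
  RT 324: heading 63 -> 99
  -- iteration 2/6 --
  FD 7.6: (13.638,7.453) -> (12.449,14.959) [heading=99, draw]
  FD 14: (12.449,14.959) -> (10.259,28.787) [heading=99, draw]
  RT 324: heading 99 -> 135
  -- iteration 3/6 --
  FD 7.6: (10.259,28.787) -> (4.885,34.161) [heading=135, draw]
  FD 14: (4.885,34.161) -> (-5.014,44.06) [heading=135, draw]
  RT 324: heading 135 -> 171
  -- iteration 4/6 --
  FD 7.6: (-5.014,44.06) -> (-12.521,45.249) [heading=171, draw]
  FD 14: (-12.521,45.249) -> (-26.349,47.439) [heading=171, draw]
  RT 324: heading 171 -> 207
  -- iteration 5/6 --
  FD 7.6: (-26.349,47.439) -> (-33.12,43.989) [heading=207, draw]
  FD 14: (-33.12,43.989) -> (-45.594,37.633) [heading=207, draw]
  RT 324: heading 207 -> 243
  -- iteration 6/6 --
  FD 7.6: (-45.594,37.633) -> (-49.045,30.861) [heading=243, draw]
  FD 14: (-49.045,30.861) -> (-55.4,18.387) [heading=243, draw]
  RT 324: heading 243 -> 279
]
RT 108: heading 279 -> 171
BK 7.5: (-55.4,18.387) -> (-47.993,17.214) [heading=171, draw]
FD 11.8: (-47.993,17.214) -> (-59.648,19.06) [heading=171, draw]
Final: pos=(-59.648,19.06), heading=171, 15 segment(s) drawn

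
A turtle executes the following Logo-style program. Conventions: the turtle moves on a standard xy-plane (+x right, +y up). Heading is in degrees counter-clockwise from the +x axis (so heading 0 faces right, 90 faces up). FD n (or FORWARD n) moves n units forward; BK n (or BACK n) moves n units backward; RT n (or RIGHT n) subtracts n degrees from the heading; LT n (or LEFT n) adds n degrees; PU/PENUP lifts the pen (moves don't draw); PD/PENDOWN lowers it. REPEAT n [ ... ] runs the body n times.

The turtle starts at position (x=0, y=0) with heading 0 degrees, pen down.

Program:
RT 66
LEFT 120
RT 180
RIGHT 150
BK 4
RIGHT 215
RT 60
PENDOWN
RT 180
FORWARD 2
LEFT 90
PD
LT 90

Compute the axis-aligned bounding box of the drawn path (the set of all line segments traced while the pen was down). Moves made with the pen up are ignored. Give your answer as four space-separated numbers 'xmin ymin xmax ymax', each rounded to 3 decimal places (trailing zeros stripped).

Executing turtle program step by step:
Start: pos=(0,0), heading=0, pen down
RT 66: heading 0 -> 294
LT 120: heading 294 -> 54
RT 180: heading 54 -> 234
RT 150: heading 234 -> 84
BK 4: (0,0) -> (-0.418,-3.978) [heading=84, draw]
RT 215: heading 84 -> 229
RT 60: heading 229 -> 169
PD: pen down
RT 180: heading 169 -> 349
FD 2: (-0.418,-3.978) -> (1.545,-4.36) [heading=349, draw]
LT 90: heading 349 -> 79
PD: pen down
LT 90: heading 79 -> 169
Final: pos=(1.545,-4.36), heading=169, 2 segment(s) drawn

Segment endpoints: x in {-0.418, 0, 1.545}, y in {-4.36, -3.978, 0}
xmin=-0.418, ymin=-4.36, xmax=1.545, ymax=0

Answer: -0.418 -4.36 1.545 0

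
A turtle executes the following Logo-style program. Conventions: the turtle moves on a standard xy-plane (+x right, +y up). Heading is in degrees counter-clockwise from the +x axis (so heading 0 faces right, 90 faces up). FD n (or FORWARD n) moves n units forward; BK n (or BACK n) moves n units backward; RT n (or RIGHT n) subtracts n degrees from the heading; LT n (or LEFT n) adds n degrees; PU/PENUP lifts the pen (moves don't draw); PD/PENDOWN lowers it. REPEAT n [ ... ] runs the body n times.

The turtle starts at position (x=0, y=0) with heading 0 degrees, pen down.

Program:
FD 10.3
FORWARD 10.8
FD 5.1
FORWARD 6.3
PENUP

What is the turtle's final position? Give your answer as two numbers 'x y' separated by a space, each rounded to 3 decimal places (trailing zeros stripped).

Answer: 32.5 0

Derivation:
Executing turtle program step by step:
Start: pos=(0,0), heading=0, pen down
FD 10.3: (0,0) -> (10.3,0) [heading=0, draw]
FD 10.8: (10.3,0) -> (21.1,0) [heading=0, draw]
FD 5.1: (21.1,0) -> (26.2,0) [heading=0, draw]
FD 6.3: (26.2,0) -> (32.5,0) [heading=0, draw]
PU: pen up
Final: pos=(32.5,0), heading=0, 4 segment(s) drawn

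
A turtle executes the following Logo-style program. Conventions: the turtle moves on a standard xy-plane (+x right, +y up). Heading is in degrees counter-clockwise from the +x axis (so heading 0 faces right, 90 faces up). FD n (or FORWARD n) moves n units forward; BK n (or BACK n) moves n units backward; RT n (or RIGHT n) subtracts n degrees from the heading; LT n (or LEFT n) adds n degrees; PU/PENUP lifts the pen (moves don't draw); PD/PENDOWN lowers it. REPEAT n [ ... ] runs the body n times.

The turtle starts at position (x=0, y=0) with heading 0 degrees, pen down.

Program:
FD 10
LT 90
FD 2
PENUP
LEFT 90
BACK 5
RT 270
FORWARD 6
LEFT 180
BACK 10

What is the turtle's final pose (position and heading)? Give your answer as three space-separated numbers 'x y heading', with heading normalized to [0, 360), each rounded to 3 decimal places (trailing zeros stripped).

Executing turtle program step by step:
Start: pos=(0,0), heading=0, pen down
FD 10: (0,0) -> (10,0) [heading=0, draw]
LT 90: heading 0 -> 90
FD 2: (10,0) -> (10,2) [heading=90, draw]
PU: pen up
LT 90: heading 90 -> 180
BK 5: (10,2) -> (15,2) [heading=180, move]
RT 270: heading 180 -> 270
FD 6: (15,2) -> (15,-4) [heading=270, move]
LT 180: heading 270 -> 90
BK 10: (15,-4) -> (15,-14) [heading=90, move]
Final: pos=(15,-14), heading=90, 2 segment(s) drawn

Answer: 15 -14 90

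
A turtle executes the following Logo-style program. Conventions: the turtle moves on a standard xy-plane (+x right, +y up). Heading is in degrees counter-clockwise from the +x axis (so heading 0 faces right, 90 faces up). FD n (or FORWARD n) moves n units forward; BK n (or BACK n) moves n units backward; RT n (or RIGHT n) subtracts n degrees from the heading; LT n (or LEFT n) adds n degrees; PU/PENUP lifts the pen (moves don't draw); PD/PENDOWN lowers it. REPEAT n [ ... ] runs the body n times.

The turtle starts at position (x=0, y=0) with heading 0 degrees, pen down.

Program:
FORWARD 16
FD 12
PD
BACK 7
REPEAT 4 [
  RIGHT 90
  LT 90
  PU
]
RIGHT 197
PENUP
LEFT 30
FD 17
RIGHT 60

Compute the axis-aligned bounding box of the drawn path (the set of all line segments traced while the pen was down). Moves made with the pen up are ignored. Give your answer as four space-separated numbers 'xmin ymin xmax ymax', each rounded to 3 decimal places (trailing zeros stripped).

Executing turtle program step by step:
Start: pos=(0,0), heading=0, pen down
FD 16: (0,0) -> (16,0) [heading=0, draw]
FD 12: (16,0) -> (28,0) [heading=0, draw]
PD: pen down
BK 7: (28,0) -> (21,0) [heading=0, draw]
REPEAT 4 [
  -- iteration 1/4 --
  RT 90: heading 0 -> 270
  LT 90: heading 270 -> 0
  PU: pen up
  -- iteration 2/4 --
  RT 90: heading 0 -> 270
  LT 90: heading 270 -> 0
  PU: pen up
  -- iteration 3/4 --
  RT 90: heading 0 -> 270
  LT 90: heading 270 -> 0
  PU: pen up
  -- iteration 4/4 --
  RT 90: heading 0 -> 270
  LT 90: heading 270 -> 0
  PU: pen up
]
RT 197: heading 0 -> 163
PU: pen up
LT 30: heading 163 -> 193
FD 17: (21,0) -> (4.436,-3.824) [heading=193, move]
RT 60: heading 193 -> 133
Final: pos=(4.436,-3.824), heading=133, 3 segment(s) drawn

Segment endpoints: x in {0, 16, 21, 28}, y in {0}
xmin=0, ymin=0, xmax=28, ymax=0

Answer: 0 0 28 0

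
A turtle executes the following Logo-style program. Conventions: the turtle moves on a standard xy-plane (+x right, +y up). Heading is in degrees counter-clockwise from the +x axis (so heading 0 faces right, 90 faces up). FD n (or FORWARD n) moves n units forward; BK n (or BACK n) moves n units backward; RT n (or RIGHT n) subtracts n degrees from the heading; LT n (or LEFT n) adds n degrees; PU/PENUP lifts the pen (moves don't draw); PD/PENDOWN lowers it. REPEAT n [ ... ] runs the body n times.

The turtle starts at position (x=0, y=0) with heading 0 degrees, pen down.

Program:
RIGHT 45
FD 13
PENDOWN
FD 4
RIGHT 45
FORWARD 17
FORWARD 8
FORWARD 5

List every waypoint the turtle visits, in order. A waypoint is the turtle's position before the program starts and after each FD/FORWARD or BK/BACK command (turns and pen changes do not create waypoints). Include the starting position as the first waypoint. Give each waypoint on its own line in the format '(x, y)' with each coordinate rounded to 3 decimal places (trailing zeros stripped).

Executing turtle program step by step:
Start: pos=(0,0), heading=0, pen down
RT 45: heading 0 -> 315
FD 13: (0,0) -> (9.192,-9.192) [heading=315, draw]
PD: pen down
FD 4: (9.192,-9.192) -> (12.021,-12.021) [heading=315, draw]
RT 45: heading 315 -> 270
FD 17: (12.021,-12.021) -> (12.021,-29.021) [heading=270, draw]
FD 8: (12.021,-29.021) -> (12.021,-37.021) [heading=270, draw]
FD 5: (12.021,-37.021) -> (12.021,-42.021) [heading=270, draw]
Final: pos=(12.021,-42.021), heading=270, 5 segment(s) drawn
Waypoints (6 total):
(0, 0)
(9.192, -9.192)
(12.021, -12.021)
(12.021, -29.021)
(12.021, -37.021)
(12.021, -42.021)

Answer: (0, 0)
(9.192, -9.192)
(12.021, -12.021)
(12.021, -29.021)
(12.021, -37.021)
(12.021, -42.021)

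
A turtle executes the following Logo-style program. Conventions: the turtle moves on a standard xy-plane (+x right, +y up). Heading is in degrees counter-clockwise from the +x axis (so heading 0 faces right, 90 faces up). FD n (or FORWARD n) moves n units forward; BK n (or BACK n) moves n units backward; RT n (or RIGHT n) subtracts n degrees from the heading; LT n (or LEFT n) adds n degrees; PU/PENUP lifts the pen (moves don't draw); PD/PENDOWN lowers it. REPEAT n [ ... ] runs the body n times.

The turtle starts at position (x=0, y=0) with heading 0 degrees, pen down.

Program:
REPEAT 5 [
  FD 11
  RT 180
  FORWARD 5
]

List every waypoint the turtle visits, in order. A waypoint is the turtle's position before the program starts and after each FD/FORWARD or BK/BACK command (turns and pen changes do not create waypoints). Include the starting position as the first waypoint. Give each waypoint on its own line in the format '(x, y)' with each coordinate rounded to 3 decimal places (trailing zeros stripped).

Executing turtle program step by step:
Start: pos=(0,0), heading=0, pen down
REPEAT 5 [
  -- iteration 1/5 --
  FD 11: (0,0) -> (11,0) [heading=0, draw]
  RT 180: heading 0 -> 180
  FD 5: (11,0) -> (6,0) [heading=180, draw]
  -- iteration 2/5 --
  FD 11: (6,0) -> (-5,0) [heading=180, draw]
  RT 180: heading 180 -> 0
  FD 5: (-5,0) -> (0,0) [heading=0, draw]
  -- iteration 3/5 --
  FD 11: (0,0) -> (11,0) [heading=0, draw]
  RT 180: heading 0 -> 180
  FD 5: (11,0) -> (6,0) [heading=180, draw]
  -- iteration 4/5 --
  FD 11: (6,0) -> (-5,0) [heading=180, draw]
  RT 180: heading 180 -> 0
  FD 5: (-5,0) -> (0,0) [heading=0, draw]
  -- iteration 5/5 --
  FD 11: (0,0) -> (11,0) [heading=0, draw]
  RT 180: heading 0 -> 180
  FD 5: (11,0) -> (6,0) [heading=180, draw]
]
Final: pos=(6,0), heading=180, 10 segment(s) drawn
Waypoints (11 total):
(0, 0)
(11, 0)
(6, 0)
(-5, 0)
(0, 0)
(11, 0)
(6, 0)
(-5, 0)
(0, 0)
(11, 0)
(6, 0)

Answer: (0, 0)
(11, 0)
(6, 0)
(-5, 0)
(0, 0)
(11, 0)
(6, 0)
(-5, 0)
(0, 0)
(11, 0)
(6, 0)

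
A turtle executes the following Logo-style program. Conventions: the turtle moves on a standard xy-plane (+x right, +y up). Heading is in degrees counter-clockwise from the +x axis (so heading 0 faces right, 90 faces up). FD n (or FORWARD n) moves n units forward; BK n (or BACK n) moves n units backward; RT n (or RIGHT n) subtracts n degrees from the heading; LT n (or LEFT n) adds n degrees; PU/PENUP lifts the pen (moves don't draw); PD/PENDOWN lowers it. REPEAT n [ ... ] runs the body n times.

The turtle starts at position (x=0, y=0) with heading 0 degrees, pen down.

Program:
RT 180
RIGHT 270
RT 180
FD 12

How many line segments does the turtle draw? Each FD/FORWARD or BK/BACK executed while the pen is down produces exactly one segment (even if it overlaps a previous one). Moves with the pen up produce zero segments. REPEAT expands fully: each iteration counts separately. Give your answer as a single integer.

Executing turtle program step by step:
Start: pos=(0,0), heading=0, pen down
RT 180: heading 0 -> 180
RT 270: heading 180 -> 270
RT 180: heading 270 -> 90
FD 12: (0,0) -> (0,12) [heading=90, draw]
Final: pos=(0,12), heading=90, 1 segment(s) drawn
Segments drawn: 1

Answer: 1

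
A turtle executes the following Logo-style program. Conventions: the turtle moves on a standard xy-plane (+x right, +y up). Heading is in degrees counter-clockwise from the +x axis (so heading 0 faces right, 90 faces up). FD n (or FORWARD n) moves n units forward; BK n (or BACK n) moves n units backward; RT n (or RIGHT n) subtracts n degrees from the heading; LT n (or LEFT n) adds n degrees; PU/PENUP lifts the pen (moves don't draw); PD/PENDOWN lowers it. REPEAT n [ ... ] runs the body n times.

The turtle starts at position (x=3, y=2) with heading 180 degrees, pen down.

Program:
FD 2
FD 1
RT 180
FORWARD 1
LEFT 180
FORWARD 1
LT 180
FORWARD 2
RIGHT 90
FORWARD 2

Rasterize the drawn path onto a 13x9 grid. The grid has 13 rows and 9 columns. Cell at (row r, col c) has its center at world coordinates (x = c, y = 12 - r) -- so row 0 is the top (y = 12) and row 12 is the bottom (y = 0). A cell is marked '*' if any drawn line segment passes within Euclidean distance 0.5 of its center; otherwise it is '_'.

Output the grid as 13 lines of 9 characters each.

Segment 0: (3,2) -> (1,2)
Segment 1: (1,2) -> (0,2)
Segment 2: (0,2) -> (1,2)
Segment 3: (1,2) -> (0,2)
Segment 4: (0,2) -> (2,2)
Segment 5: (2,2) -> (2,0)

Answer: _________
_________
_________
_________
_________
_________
_________
_________
_________
_________
****_____
__*______
__*______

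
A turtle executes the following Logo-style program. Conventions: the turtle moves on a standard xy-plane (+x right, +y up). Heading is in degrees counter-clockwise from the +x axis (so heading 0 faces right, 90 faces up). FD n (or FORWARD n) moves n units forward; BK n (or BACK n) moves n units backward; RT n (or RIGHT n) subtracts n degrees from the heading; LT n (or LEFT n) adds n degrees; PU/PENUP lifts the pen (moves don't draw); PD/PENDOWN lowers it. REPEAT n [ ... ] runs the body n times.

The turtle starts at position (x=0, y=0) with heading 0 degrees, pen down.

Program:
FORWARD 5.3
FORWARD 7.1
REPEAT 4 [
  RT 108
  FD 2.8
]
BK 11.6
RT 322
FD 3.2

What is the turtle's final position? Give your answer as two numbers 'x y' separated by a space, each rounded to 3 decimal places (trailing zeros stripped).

Executing turtle program step by step:
Start: pos=(0,0), heading=0, pen down
FD 5.3: (0,0) -> (5.3,0) [heading=0, draw]
FD 7.1: (5.3,0) -> (12.4,0) [heading=0, draw]
REPEAT 4 [
  -- iteration 1/4 --
  RT 108: heading 0 -> 252
  FD 2.8: (12.4,0) -> (11.535,-2.663) [heading=252, draw]
  -- iteration 2/4 --
  RT 108: heading 252 -> 144
  FD 2.8: (11.535,-2.663) -> (9.27,-1.017) [heading=144, draw]
  -- iteration 3/4 --
  RT 108: heading 144 -> 36
  FD 2.8: (9.27,-1.017) -> (11.535,0.629) [heading=36, draw]
  -- iteration 4/4 --
  RT 108: heading 36 -> 288
  FD 2.8: (11.535,0.629) -> (12.4,-2.034) [heading=288, draw]
]
BK 11.6: (12.4,-2.034) -> (8.815,8.998) [heading=288, draw]
RT 322: heading 288 -> 326
FD 3.2: (8.815,8.998) -> (11.468,7.209) [heading=326, draw]
Final: pos=(11.468,7.209), heading=326, 8 segment(s) drawn

Answer: 11.468 7.209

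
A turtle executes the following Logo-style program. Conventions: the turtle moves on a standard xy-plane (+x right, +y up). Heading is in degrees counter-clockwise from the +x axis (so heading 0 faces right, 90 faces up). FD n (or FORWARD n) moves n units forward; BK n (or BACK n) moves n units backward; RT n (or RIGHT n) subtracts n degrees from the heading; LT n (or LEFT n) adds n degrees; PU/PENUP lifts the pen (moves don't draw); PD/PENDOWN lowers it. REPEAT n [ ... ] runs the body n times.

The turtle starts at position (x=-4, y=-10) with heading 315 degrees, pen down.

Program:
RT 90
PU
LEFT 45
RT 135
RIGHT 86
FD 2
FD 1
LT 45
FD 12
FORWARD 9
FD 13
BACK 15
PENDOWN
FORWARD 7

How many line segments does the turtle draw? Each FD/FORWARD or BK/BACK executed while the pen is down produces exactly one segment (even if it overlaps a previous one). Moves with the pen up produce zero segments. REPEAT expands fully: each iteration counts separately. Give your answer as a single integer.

Answer: 1

Derivation:
Executing turtle program step by step:
Start: pos=(-4,-10), heading=315, pen down
RT 90: heading 315 -> 225
PU: pen up
LT 45: heading 225 -> 270
RT 135: heading 270 -> 135
RT 86: heading 135 -> 49
FD 2: (-4,-10) -> (-2.688,-8.491) [heading=49, move]
FD 1: (-2.688,-8.491) -> (-2.032,-7.736) [heading=49, move]
LT 45: heading 49 -> 94
FD 12: (-2.032,-7.736) -> (-2.869,4.235) [heading=94, move]
FD 9: (-2.869,4.235) -> (-3.497,13.213) [heading=94, move]
FD 13: (-3.497,13.213) -> (-4.404,26.181) [heading=94, move]
BK 15: (-4.404,26.181) -> (-3.357,11.218) [heading=94, move]
PD: pen down
FD 7: (-3.357,11.218) -> (-3.845,18.201) [heading=94, draw]
Final: pos=(-3.845,18.201), heading=94, 1 segment(s) drawn
Segments drawn: 1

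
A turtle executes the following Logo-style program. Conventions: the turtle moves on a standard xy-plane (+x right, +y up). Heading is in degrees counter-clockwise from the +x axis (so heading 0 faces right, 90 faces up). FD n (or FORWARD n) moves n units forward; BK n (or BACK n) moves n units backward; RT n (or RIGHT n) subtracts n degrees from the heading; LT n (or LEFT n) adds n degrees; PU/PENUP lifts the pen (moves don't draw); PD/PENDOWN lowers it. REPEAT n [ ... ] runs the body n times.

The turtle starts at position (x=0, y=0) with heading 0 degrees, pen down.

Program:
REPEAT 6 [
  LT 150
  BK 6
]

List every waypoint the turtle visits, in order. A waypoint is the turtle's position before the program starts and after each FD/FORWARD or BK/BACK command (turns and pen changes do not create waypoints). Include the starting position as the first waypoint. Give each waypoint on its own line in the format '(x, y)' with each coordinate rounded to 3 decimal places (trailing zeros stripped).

Executing turtle program step by step:
Start: pos=(0,0), heading=0, pen down
REPEAT 6 [
  -- iteration 1/6 --
  LT 150: heading 0 -> 150
  BK 6: (0,0) -> (5.196,-3) [heading=150, draw]
  -- iteration 2/6 --
  LT 150: heading 150 -> 300
  BK 6: (5.196,-3) -> (2.196,2.196) [heading=300, draw]
  -- iteration 3/6 --
  LT 150: heading 300 -> 90
  BK 6: (2.196,2.196) -> (2.196,-3.804) [heading=90, draw]
  -- iteration 4/6 --
  LT 150: heading 90 -> 240
  BK 6: (2.196,-3.804) -> (5.196,1.392) [heading=240, draw]
  -- iteration 5/6 --
  LT 150: heading 240 -> 30
  BK 6: (5.196,1.392) -> (0,-1.608) [heading=30, draw]
  -- iteration 6/6 --
  LT 150: heading 30 -> 180
  BK 6: (0,-1.608) -> (6,-1.608) [heading=180, draw]
]
Final: pos=(6,-1.608), heading=180, 6 segment(s) drawn
Waypoints (7 total):
(0, 0)
(5.196, -3)
(2.196, 2.196)
(2.196, -3.804)
(5.196, 1.392)
(0, -1.608)
(6, -1.608)

Answer: (0, 0)
(5.196, -3)
(2.196, 2.196)
(2.196, -3.804)
(5.196, 1.392)
(0, -1.608)
(6, -1.608)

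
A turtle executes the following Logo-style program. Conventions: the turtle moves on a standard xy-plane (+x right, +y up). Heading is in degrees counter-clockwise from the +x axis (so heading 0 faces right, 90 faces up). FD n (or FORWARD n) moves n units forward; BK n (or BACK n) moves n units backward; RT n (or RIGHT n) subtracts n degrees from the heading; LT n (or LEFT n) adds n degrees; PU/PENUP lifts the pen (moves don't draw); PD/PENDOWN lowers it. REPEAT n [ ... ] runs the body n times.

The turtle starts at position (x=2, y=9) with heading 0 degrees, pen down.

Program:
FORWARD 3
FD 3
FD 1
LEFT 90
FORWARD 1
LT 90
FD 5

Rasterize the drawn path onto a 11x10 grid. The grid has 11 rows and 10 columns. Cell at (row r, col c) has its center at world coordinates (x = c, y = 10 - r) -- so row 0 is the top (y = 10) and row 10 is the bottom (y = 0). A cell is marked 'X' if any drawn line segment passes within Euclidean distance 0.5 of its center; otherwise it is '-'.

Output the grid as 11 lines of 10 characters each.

Answer: ----XXXXXX
--XXXXXXXX
----------
----------
----------
----------
----------
----------
----------
----------
----------

Derivation:
Segment 0: (2,9) -> (5,9)
Segment 1: (5,9) -> (8,9)
Segment 2: (8,9) -> (9,9)
Segment 3: (9,9) -> (9,10)
Segment 4: (9,10) -> (4,10)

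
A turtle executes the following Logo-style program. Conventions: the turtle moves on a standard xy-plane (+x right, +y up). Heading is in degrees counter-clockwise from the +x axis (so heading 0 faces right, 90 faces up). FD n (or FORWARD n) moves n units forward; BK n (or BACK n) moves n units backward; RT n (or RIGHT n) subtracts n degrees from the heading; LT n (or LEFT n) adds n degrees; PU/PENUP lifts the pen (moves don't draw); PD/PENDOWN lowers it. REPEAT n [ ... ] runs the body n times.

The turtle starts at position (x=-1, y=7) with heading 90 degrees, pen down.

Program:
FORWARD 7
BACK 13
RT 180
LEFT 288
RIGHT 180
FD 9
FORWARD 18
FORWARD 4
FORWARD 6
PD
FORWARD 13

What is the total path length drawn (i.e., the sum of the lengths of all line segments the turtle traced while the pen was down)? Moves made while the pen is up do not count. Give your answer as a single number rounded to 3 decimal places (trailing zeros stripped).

Executing turtle program step by step:
Start: pos=(-1,7), heading=90, pen down
FD 7: (-1,7) -> (-1,14) [heading=90, draw]
BK 13: (-1,14) -> (-1,1) [heading=90, draw]
RT 180: heading 90 -> 270
LT 288: heading 270 -> 198
RT 180: heading 198 -> 18
FD 9: (-1,1) -> (7.56,3.781) [heading=18, draw]
FD 18: (7.56,3.781) -> (24.679,9.343) [heading=18, draw]
FD 4: (24.679,9.343) -> (28.483,10.58) [heading=18, draw]
FD 6: (28.483,10.58) -> (34.189,12.434) [heading=18, draw]
PD: pen down
FD 13: (34.189,12.434) -> (46.553,16.451) [heading=18, draw]
Final: pos=(46.553,16.451), heading=18, 7 segment(s) drawn

Segment lengths:
  seg 1: (-1,7) -> (-1,14), length = 7
  seg 2: (-1,14) -> (-1,1), length = 13
  seg 3: (-1,1) -> (7.56,3.781), length = 9
  seg 4: (7.56,3.781) -> (24.679,9.343), length = 18
  seg 5: (24.679,9.343) -> (28.483,10.58), length = 4
  seg 6: (28.483,10.58) -> (34.189,12.434), length = 6
  seg 7: (34.189,12.434) -> (46.553,16.451), length = 13
Total = 70

Answer: 70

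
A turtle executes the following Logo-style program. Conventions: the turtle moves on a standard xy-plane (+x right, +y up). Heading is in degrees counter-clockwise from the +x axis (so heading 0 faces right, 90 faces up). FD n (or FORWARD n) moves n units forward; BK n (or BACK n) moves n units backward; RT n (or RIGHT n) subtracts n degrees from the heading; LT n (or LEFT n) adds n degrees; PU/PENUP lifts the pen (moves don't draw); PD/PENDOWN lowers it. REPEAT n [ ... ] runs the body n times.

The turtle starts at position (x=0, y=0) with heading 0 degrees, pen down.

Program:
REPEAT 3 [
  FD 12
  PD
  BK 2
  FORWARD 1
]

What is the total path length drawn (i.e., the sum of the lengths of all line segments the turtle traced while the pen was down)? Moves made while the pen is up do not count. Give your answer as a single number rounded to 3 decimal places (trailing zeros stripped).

Answer: 45

Derivation:
Executing turtle program step by step:
Start: pos=(0,0), heading=0, pen down
REPEAT 3 [
  -- iteration 1/3 --
  FD 12: (0,0) -> (12,0) [heading=0, draw]
  PD: pen down
  BK 2: (12,0) -> (10,0) [heading=0, draw]
  FD 1: (10,0) -> (11,0) [heading=0, draw]
  -- iteration 2/3 --
  FD 12: (11,0) -> (23,0) [heading=0, draw]
  PD: pen down
  BK 2: (23,0) -> (21,0) [heading=0, draw]
  FD 1: (21,0) -> (22,0) [heading=0, draw]
  -- iteration 3/3 --
  FD 12: (22,0) -> (34,0) [heading=0, draw]
  PD: pen down
  BK 2: (34,0) -> (32,0) [heading=0, draw]
  FD 1: (32,0) -> (33,0) [heading=0, draw]
]
Final: pos=(33,0), heading=0, 9 segment(s) drawn

Segment lengths:
  seg 1: (0,0) -> (12,0), length = 12
  seg 2: (12,0) -> (10,0), length = 2
  seg 3: (10,0) -> (11,0), length = 1
  seg 4: (11,0) -> (23,0), length = 12
  seg 5: (23,0) -> (21,0), length = 2
  seg 6: (21,0) -> (22,0), length = 1
  seg 7: (22,0) -> (34,0), length = 12
  seg 8: (34,0) -> (32,0), length = 2
  seg 9: (32,0) -> (33,0), length = 1
Total = 45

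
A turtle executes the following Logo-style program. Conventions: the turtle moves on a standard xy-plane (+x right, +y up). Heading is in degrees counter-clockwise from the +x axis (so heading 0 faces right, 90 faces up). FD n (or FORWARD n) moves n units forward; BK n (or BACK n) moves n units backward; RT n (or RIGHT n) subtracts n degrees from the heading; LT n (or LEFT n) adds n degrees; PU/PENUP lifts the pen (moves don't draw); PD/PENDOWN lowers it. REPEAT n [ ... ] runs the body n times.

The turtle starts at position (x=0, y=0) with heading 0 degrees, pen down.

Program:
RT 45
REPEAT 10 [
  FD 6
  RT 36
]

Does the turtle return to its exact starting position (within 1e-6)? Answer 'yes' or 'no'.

Answer: yes

Derivation:
Executing turtle program step by step:
Start: pos=(0,0), heading=0, pen down
RT 45: heading 0 -> 315
REPEAT 10 [
  -- iteration 1/10 --
  FD 6: (0,0) -> (4.243,-4.243) [heading=315, draw]
  RT 36: heading 315 -> 279
  -- iteration 2/10 --
  FD 6: (4.243,-4.243) -> (5.181,-10.169) [heading=279, draw]
  RT 36: heading 279 -> 243
  -- iteration 3/10 --
  FD 6: (5.181,-10.169) -> (2.457,-15.515) [heading=243, draw]
  RT 36: heading 243 -> 207
  -- iteration 4/10 --
  FD 6: (2.457,-15.515) -> (-2.889,-18.239) [heading=207, draw]
  RT 36: heading 207 -> 171
  -- iteration 5/10 --
  FD 6: (-2.889,-18.239) -> (-8.815,-17.3) [heading=171, draw]
  RT 36: heading 171 -> 135
  -- iteration 6/10 --
  FD 6: (-8.815,-17.3) -> (-13.058,-13.058) [heading=135, draw]
  RT 36: heading 135 -> 99
  -- iteration 7/10 --
  FD 6: (-13.058,-13.058) -> (-13.996,-7.131) [heading=99, draw]
  RT 36: heading 99 -> 63
  -- iteration 8/10 --
  FD 6: (-13.996,-7.131) -> (-11.272,-1.785) [heading=63, draw]
  RT 36: heading 63 -> 27
  -- iteration 9/10 --
  FD 6: (-11.272,-1.785) -> (-5.926,0.939) [heading=27, draw]
  RT 36: heading 27 -> 351
  -- iteration 10/10 --
  FD 6: (-5.926,0.939) -> (0,0) [heading=351, draw]
  RT 36: heading 351 -> 315
]
Final: pos=(0,0), heading=315, 10 segment(s) drawn

Start position: (0, 0)
Final position: (0, 0)
Distance = 0; < 1e-6 -> CLOSED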